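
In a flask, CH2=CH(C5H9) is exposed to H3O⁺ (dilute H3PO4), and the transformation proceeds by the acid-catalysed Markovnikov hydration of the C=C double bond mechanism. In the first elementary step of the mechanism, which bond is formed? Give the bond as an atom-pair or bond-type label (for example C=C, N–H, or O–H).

C–H

Step 1: Protonation of the alkene by H3O⁺: the π bond acts as the nucleophile and picks up H⁺, giving the more stable (Markovnikov) secondary carbocation. H2O is released.
The bond formed in this step is the C–H bond.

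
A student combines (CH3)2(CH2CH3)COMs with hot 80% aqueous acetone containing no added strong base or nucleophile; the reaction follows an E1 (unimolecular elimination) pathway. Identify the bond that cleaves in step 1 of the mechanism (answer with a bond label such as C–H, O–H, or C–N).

Step 1: Unassisted departure of MsO⁻ (taking the C–O bonding pair) generates a tertiary carbocation.
The bond broken in this step is the C–O bond.

C–O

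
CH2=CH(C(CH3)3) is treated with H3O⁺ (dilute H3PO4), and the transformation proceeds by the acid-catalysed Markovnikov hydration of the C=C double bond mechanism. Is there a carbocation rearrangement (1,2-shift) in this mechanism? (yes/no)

The first-formed carbocation is secondary.
The adjacent tert-butyl carbon has no hydrogen but bears methyl groups; migration of one methyl with its bonding pair (a 1,2-methyl shift) places the charge on a tertiary centre.
Tertiary is more stable than secondary, so the shift occurs.

yes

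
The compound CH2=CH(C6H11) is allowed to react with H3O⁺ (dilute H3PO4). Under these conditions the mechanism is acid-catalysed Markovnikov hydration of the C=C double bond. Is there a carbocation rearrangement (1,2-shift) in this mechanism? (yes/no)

yes

The first-formed carbocation is secondary.
The adjacent cyclohexyl carbon already bears 2 other carbon substituents and has a hydrogen to migrate; after a 1,2-hydride shift from that carbon the positive charge sits on a tertiary centre.
Tertiary is more stable than secondary, so the shift occurs.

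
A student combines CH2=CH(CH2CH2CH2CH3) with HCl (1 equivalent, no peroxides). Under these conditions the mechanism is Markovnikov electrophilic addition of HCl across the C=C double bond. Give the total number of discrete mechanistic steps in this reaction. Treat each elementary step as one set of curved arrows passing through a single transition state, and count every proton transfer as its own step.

2

Step 1: Protonation of the alkene by HCl: the π bond acts as the nucleophile and picks up H⁺, giving the more stable (Markovnikov) secondary carbocation. The H–Cl bond breaks heterolytically, releasing Cl⁻.
(No 1,2-shift: no single shift to an adjacent carbon would give a more stable cation.)
Step 2: Cl⁻ captures the cation: a lone pair on Cl⁻ fills the empty p orbital, producing the alkyl halide product.
Total: 2 elementary steps.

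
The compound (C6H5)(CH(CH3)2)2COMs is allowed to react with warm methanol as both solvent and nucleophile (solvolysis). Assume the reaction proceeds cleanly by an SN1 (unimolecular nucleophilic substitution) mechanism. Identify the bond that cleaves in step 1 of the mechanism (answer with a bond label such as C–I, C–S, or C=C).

C–O

Step 1: Rate-determining heterolysis of the C–O bond gives MsO⁻ and a tertiary carbocation.
The bond broken in this step is the C–O bond.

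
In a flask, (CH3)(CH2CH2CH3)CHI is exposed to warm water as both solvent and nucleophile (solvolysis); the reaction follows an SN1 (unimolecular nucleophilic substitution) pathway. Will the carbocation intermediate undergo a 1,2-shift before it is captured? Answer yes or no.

The first-formed carbocation is secondary.
No single 1,2-shift to an adjacent carbon would produce a more-substituted cation than the one already present, so no rearrangement occurs.

no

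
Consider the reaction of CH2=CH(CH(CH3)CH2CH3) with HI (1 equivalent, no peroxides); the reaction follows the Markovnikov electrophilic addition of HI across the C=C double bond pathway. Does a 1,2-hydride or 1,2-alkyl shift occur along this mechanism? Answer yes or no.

The first-formed carbocation is secondary.
The adjacent sec-butyl carbon already bears 2 other carbon substituents and has a hydrogen to migrate; after a 1,2-hydride shift from that carbon the positive charge sits on a tertiary centre.
Tertiary is more stable than secondary, so the shift occurs.

yes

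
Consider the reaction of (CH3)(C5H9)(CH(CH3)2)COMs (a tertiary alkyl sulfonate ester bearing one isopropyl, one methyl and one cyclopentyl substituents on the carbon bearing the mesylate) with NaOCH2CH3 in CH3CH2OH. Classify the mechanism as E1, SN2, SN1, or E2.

E2

Conditions: a strong base with a tertiary substrate bearing a β-hydrogen.
These conditions are the textbook signature of the E2 pathway.
A strong (often hindered) base removes a β-H in concert with loss of the leaving group — bimolecular elimination.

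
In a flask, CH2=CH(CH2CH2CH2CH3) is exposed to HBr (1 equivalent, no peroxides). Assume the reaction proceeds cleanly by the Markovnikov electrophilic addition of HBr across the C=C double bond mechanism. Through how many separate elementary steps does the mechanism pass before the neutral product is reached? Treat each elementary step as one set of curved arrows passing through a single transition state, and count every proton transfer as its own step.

Step 1: The π electrons of the C=C bond attack a proton of HBr; Markovnikov addition places the new C–H on the less-substituted alkene carbon, so the positive charge ends up on the more-substituted carbon — a secondary carbocation. The H–Br bond breaks heterolytically, releasing Br⁻.
(No 1,2-shift: no single shift to an adjacent carbon would give a more stable cation.)
Step 2: Nucleophilic attack by Br⁻ on the carbocation completes the addition, giving R–Br.
Total: 2 elementary steps.

2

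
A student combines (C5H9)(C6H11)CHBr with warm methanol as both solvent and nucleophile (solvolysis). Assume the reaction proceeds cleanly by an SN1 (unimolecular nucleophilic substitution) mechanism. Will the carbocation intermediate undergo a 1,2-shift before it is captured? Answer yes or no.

yes

The first-formed carbocation is secondary.
The adjacent cyclohexyl carbon already bears 2 other carbon substituents and has a hydrogen to migrate; after a 1,2-hydride shift from that carbon the positive charge sits on a tertiary centre.
Tertiary is more stable than secondary, so the shift occurs.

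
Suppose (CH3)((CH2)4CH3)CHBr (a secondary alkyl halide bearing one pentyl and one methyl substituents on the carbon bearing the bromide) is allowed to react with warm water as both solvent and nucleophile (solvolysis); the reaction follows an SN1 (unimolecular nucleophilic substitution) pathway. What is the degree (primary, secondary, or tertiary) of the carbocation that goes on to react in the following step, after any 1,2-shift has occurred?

Step 1: Ionisation: the C–Br σ-bond cleaves heterolytically; both bonding electrons depart with Br⁻, leaving a secondary carbocation at the α-carbon.
No single 1,2-shift to an adjacent carbon would give a more-substituted cation, so no rearrangement occurs.

secondary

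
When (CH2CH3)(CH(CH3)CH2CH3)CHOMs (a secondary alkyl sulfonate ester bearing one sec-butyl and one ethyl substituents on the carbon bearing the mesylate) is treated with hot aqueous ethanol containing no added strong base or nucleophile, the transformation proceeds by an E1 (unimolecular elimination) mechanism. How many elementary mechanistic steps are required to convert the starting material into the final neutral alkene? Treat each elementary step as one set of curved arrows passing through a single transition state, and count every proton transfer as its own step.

3

Step 1: Unassisted departure of MsO⁻ (taking the C–O bonding pair) generates a secondary carbocation.
Step 2: Carbocation rearrangement: a 1,2-hydride shift from the adjacent sec-butyl carbon converts the initially-formed secondary cation into the more stable tertiary cation.
Step 3: Loss of a β-proton to a water (or ethanol) molecule of the solvent: the C–H bonding pair collapses toward the cationic carbon to form the C=C π bond, yielding the alkene.
Total: 3 elementary steps.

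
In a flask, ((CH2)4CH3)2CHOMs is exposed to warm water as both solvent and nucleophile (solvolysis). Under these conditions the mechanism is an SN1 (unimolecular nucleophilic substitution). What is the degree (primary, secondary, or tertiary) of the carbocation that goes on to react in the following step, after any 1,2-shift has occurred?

secondary

Step 1: Unassisted departure of MsO⁻ (taking the C–O bonding pair) generates a secondary carbocation.
No single 1,2-shift to an adjacent carbon would give a more-substituted cation, so no rearrangement occurs.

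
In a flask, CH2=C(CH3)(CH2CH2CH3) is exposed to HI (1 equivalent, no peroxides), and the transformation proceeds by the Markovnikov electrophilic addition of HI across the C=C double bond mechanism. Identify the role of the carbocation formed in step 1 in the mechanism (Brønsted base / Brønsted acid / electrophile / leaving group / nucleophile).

electrophile

Step 2: I⁻ captures the cation: a lone pair on I⁻ fills the empty p orbital, producing the alkyl halide product.
The carbocation formed in step 1 accepts an electron pair into an empty or π* orbital — it is the electrophile.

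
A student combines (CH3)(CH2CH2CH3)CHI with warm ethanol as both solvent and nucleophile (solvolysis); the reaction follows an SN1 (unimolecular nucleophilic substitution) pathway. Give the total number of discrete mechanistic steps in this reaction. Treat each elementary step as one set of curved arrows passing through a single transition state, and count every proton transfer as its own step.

3

Step 1: The C–I bond breaks with both electrons going to the iodide; I⁻ leaves and a secondary carbocation remains.
(No 1,2-shift: no single shift to an adjacent carbon would give a more stable cation.)
Step 2: Nucleophilic capture: the oxygen of CH3CH2OH bonds to the cationic carbon, producing an oxonium-ion intermediate.
Step 3: A second solvent molecule removes the proton on oxygen, giving the neutral ether product.
Total: 3 elementary steps.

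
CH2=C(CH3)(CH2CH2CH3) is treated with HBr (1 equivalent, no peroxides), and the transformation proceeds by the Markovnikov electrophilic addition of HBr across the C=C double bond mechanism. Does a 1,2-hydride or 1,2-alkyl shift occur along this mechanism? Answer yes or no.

no

The first-formed carbocation is tertiary.
No single 1,2-shift to an adjacent carbon would produce a more-substituted cation than the one already present, so no rearrangement occurs.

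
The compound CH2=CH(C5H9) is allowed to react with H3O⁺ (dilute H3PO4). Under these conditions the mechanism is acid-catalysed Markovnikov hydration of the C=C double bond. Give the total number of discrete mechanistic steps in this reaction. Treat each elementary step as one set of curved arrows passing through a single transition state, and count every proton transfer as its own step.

4

Step 1: Electrophilic addition begins with the π(C=C) electrons forming a bond to the proton of H3O⁺. Following Markovnikov's rule, the resulting cation is secondary. H2O is released.
Step 2: Carbocation rearrangement: a 1,2-hydride shift from the adjacent cyclopentyl carbon converts the initially-formed secondary cation into the more stable tertiary cation.
Step 3: A lone pair on the oxygen of H2O attacks the carbocation, forming a C–O bond and an oxonium ion (a protonated alcohol).
Step 4: Proton transfer from the O–H of the oxonium ion to H2O completes the catalytic cycle and yields the alcohol.
Total: 4 elementary steps.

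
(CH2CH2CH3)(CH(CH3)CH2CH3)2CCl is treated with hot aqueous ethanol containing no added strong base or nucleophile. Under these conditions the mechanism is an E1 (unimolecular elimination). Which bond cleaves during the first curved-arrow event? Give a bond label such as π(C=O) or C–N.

C–Cl

Step 1: The C–Cl bond breaks with both electrons going to the chloride; Cl⁻ leaves and a tertiary carbocation remains.
The bond broken in this step is the C–Cl bond.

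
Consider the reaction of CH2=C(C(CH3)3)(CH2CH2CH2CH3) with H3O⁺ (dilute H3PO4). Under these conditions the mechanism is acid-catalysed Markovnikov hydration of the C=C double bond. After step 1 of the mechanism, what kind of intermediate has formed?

Step 1: The π electrons of the C=C bond attack a proton of H3O⁺; Markovnikov addition places the new C–H on the less-substituted alkene carbon, so the positive charge ends up on the more-substituted carbon — a tertiary carbocation. H2O is released.
After step 1 the species present is a tertiary carbocation.

tertiary carbocation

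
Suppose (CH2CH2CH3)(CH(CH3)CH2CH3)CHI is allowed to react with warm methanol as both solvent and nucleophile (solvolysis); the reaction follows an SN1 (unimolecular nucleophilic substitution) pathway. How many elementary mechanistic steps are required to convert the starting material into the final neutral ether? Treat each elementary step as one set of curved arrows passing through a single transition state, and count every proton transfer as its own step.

Step 1: Unassisted departure of I⁻ (taking the C–I bonding pair) generates a secondary carbocation.
Step 2: Carbocation rearrangement: a 1,2-hydride shift from the adjacent sec-butyl carbon converts the initially-formed secondary cation into the more stable tertiary cation.
Step 3: A lone pair on the oxygen of CH3OH attacks the carbocation, forming a new C–O σ-bond and an oxonium ion.
Step 4: Deprotonation of the oxonium oxygen by solvent methanol yields the neutral ether.
Total: 4 elementary steps.

4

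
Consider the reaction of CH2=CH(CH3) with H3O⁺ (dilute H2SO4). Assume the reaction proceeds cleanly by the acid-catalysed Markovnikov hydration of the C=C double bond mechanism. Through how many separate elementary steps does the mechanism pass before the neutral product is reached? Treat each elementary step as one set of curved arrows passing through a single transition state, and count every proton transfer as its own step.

3

Step 1: Electrophilic addition begins with the π(C=C) electrons forming a bond to the proton of H3O⁺. Following Markovnikov's rule, the resulting cation is secondary. H2O is released.
(No 1,2-shift: no single shift to an adjacent carbon would give a more stable cation.)
Step 2: Nucleophilic capture of the cation by H2O produces the protonated alcohol (an oxonium ion).
Step 3: Deprotonation of the oxonium ion by a water molecule delivers the neutral alcohol and regenerates the acid catalyst.
Total: 3 elementary steps.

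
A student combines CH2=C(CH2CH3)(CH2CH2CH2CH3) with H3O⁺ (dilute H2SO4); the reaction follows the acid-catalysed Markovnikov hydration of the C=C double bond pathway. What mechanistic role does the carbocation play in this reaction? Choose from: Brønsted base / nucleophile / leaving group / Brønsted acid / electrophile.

electrophile

Step 2: Nucleophilic capture of the cation by H2O produces the protonated alcohol (an oxonium ion).
The carbocation accepts an electron pair into an empty or π* orbital — it is the electrophile.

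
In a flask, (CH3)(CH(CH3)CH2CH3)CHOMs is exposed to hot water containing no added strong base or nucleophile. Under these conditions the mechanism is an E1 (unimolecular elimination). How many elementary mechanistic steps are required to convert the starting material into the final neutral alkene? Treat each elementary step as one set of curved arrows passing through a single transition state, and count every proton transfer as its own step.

Step 1: Ionisation: the C–O σ-bond cleaves heterolytically; both bonding electrons depart with MsO⁻, leaving a secondary carbocation at the α-carbon.
Step 2: A 1,2-hydride shift from the adjacent sec-butyl carbon moves the positive charge from the secondary centre to an adjacent carbon, generating a more stable tertiary carbocation.
Step 3: A water molecule (solvent) deprotonates a β-carbon; as the C–H bond breaks, those electrons form the new alkene π bond.
Total: 3 elementary steps.

3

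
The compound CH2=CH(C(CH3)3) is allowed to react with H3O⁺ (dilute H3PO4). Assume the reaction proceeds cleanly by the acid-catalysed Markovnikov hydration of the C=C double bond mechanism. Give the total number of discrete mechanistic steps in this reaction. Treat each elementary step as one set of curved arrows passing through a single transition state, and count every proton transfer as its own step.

Step 1: Electrophilic addition begins with the π(C=C) electrons forming a bond to the proton of H3O⁺. Following Markovnikov's rule, the resulting cation is secondary. H2O is released.
Step 2: A methyl group with its bonding pair migrates from the adjacent tert-butyl carbon to the cationic centre — a 1,2-methyl shift — upgrading the secondary cation to a tertiary one.
Step 3: A lone pair on the oxygen of H2O attacks the carbocation, forming a C–O bond and an oxonium ion (a protonated alcohol).
Step 4: Proton transfer from the O–H of the oxonium ion to H2O completes the catalytic cycle and yields the alcohol.
Total: 4 elementary steps.

4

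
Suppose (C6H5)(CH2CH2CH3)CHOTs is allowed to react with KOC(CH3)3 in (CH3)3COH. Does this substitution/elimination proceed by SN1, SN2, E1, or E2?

Conditions: a strong/bulky base with a secondary substrate bearing a β-hydrogen.
These conditions are the textbook signature of the E2 pathway.
A strong (often hindered) base removes a β-H in concert with loss of the leaving group — bimolecular elimination.

E2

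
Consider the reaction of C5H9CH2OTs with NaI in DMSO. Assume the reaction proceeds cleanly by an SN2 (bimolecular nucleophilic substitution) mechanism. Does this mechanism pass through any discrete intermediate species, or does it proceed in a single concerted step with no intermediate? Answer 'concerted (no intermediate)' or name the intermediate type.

I⁻ attacks the back face of the α-carbon while TsO⁻ departs with the C–O bonding pair — a single concerted displacement through a pentacoordinate transition state.
All bond changes occur in one transition state; no discrete intermediate is formed.

concerted (no intermediate)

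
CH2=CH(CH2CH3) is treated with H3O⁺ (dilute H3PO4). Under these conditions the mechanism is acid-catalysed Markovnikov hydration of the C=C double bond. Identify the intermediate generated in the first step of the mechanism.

secondary carbocation

Step 1: The π electrons of the C=C bond attack a proton of H3O⁺; Markovnikov addition places the new C–H on the less-substituted alkene carbon, so the positive charge ends up on the more-substituted carbon — a secondary carbocation. H2O is released.
After step 1 the species present is a secondary carbocation.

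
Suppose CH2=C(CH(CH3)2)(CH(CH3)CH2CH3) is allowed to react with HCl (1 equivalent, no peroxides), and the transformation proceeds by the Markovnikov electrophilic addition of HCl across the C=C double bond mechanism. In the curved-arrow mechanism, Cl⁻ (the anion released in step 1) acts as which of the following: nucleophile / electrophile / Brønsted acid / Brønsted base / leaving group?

nucleophile

Step 2: Cl⁻ captures the cation: a lone pair on Cl⁻ fills the empty p orbital, producing the alkyl halide product.
Cl⁻ (the anion released in step 1) donates an electron pair to form a new σ-bond to carbon — it is the nucleophile.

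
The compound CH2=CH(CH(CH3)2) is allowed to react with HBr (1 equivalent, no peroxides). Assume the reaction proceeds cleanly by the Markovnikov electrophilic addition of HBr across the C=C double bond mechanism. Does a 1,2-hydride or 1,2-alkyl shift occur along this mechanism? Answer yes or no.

The first-formed carbocation is secondary.
The adjacent isopropyl carbon already bears 2 other carbon substituents and has a hydrogen to migrate; after a 1,2-hydride shift from that carbon the positive charge sits on a tertiary centre.
Tertiary is more stable than secondary, so the shift occurs.

yes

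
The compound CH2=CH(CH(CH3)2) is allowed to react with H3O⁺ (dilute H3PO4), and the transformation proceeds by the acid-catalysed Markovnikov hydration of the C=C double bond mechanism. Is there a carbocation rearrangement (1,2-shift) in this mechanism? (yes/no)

The first-formed carbocation is secondary.
The adjacent isopropyl carbon already bears 2 other carbon substituents and has a hydrogen to migrate; after a 1,2-hydride shift from that carbon the positive charge sits on a tertiary centre.
Tertiary is more stable than secondary, so the shift occurs.

yes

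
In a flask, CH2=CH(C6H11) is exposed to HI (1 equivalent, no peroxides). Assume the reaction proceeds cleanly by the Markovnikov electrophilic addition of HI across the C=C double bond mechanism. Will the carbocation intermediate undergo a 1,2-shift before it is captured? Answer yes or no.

The first-formed carbocation is secondary.
The adjacent cyclohexyl carbon already bears 2 other carbon substituents and has a hydrogen to migrate; after a 1,2-hydride shift from that carbon the positive charge sits on a tertiary centre.
Tertiary is more stable than secondary, so the shift occurs.

yes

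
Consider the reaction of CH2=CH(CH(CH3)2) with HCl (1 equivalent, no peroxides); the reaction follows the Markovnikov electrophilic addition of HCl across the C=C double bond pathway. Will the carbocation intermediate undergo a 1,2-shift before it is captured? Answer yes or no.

yes

The first-formed carbocation is secondary.
The adjacent isopropyl carbon already bears 2 other carbon substituents and has a hydrogen to migrate; after a 1,2-hydride shift from that carbon the positive charge sits on a tertiary centre.
Tertiary is more stable than secondary, so the shift occurs.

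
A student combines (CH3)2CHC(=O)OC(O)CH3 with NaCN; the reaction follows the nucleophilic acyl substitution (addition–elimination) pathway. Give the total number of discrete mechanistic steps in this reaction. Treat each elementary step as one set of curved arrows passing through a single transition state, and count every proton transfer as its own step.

Step 1: A lone pair on the C of CN⁻ attacks the electrophilic acyl carbon; the π(C=O) electrons move onto oxygen, giving a tetrahedral intermediate.
Step 2: Elimination step: re-formation of the carbonyl π bond drives out CH3CO2⁻, giving the new acyl compound.
Total: 2 elementary steps.

2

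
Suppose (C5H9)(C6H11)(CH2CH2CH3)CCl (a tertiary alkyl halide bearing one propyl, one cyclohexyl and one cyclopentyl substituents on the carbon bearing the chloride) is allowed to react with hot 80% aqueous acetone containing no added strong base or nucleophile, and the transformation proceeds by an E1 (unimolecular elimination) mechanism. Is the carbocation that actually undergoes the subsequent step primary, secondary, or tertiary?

tertiary

Step 1: Unassisted departure of Cl⁻ (taking the C–Cl bonding pair) generates a tertiary carbocation.
No single 1,2-shift to an adjacent carbon would give a more-substituted cation, so no rearrangement occurs.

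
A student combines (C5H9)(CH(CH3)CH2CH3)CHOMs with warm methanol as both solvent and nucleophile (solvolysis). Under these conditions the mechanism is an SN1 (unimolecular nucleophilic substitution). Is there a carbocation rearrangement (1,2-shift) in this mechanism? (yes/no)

yes

The first-formed carbocation is secondary.
The adjacent sec-butyl carbon already bears 2 other carbon substituents and has a hydrogen to migrate; after a 1,2-hydride shift from that carbon the positive charge sits on a tertiary centre.
Tertiary is more stable than secondary, so the shift occurs.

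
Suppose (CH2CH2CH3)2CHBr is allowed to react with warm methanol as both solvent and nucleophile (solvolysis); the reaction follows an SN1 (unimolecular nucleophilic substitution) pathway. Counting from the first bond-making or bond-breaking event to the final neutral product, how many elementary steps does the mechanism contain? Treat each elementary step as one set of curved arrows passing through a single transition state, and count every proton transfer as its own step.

3

Step 1: Rate-determining heterolysis of the C–Br bond gives Br⁻ and a secondary carbocation.
(No 1,2-shift: no single shift to an adjacent carbon would give a more stable cation.)
Step 2: CH3OH donates an oxygen lone pair into the empty p orbital of the cation, giving a protonated ether (an oxonium ion).
Step 3: Deprotonation of the oxonium oxygen by solvent methanol yields the neutral ether.
Total: 3 elementary steps.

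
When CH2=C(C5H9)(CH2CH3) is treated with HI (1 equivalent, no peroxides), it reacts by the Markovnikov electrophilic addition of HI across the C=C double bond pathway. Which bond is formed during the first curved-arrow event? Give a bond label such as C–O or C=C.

Step 1: The π electrons of the C=C bond attack a proton of HI; Markovnikov addition places the new C–H on the less-substituted alkene carbon, so the positive charge ends up on the more-substituted carbon — a tertiary carbocation. The H–I bond breaks heterolytically, releasing I⁻.
The bond formed in this step is the C–H bond.

C–H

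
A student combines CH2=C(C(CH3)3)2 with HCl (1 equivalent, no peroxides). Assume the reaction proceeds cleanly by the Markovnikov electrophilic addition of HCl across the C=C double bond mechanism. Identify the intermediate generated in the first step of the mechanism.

Step 1: Electrophilic addition begins with the π(C=C) electrons forming a bond to the proton of HCl. Following Markovnikov's rule, the resulting cation is tertiary. The H–Cl bond breaks heterolytically, releasing Cl⁻.
After step 1 the species present is a tertiary carbocation.

tertiary carbocation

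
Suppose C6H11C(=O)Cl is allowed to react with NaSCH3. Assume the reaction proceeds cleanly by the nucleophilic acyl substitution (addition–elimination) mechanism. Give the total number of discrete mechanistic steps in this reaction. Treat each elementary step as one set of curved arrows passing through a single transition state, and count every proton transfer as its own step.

Step 1: Nucleophilic addition of CH3S⁻ to the acyl carbon breaks the π(C=O) bond and yields a tetrahedral, anionic intermediate.
Step 2: Elimination step: re-formation of the carbonyl π bond drives out Cl⁻, giving the new acyl compound.
Total: 2 elementary steps.

2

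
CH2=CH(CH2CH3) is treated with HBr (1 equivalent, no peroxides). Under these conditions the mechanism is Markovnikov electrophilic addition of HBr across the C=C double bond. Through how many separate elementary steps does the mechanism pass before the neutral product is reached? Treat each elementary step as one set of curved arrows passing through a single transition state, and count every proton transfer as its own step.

Step 1: The π electrons of the C=C bond attack a proton of HBr; Markovnikov addition places the new C–H on the less-substituted alkene carbon, so the positive charge ends up on the more-substituted carbon — a secondary carbocation. The H–Br bond breaks heterolytically, releasing Br⁻.
(No 1,2-shift: no single shift to an adjacent carbon would give a more stable cation.)
Step 2: The Br⁻ anion donates a lone pair to the carbocation, forming the new C–Br σ-bond and giving the neutral alkyl halide.
Total: 2 elementary steps.

2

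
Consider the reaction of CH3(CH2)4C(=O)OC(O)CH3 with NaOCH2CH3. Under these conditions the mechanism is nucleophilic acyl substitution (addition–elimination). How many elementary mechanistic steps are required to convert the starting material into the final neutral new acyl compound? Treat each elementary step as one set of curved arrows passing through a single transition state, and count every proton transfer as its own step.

2

Step 1: Nucleophilic addition of CH3CH2O⁻ to the acyl carbon breaks the π(C=O) bond and yields a tetrahedral, anionic intermediate.
Step 2: Collapse of the tetrahedral intermediate: the alkoxide oxygen pushes its lone pair back to re-form C=O while CH3CO2⁻ leaves.
Total: 2 elementary steps.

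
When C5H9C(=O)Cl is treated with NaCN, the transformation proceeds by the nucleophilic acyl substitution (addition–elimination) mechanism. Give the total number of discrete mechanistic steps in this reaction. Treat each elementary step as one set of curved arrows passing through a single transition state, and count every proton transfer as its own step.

2

Step 1: CN⁻ adds to the carbonyl carbon; the C=O π electrons shift onto oxygen and a tetrahedral alkoxide intermediate forms.
Step 2: Collapse of the tetrahedral intermediate: the alkoxide oxygen pushes its lone pair back to re-form C=O while Cl⁻ leaves.
Total: 2 elementary steps.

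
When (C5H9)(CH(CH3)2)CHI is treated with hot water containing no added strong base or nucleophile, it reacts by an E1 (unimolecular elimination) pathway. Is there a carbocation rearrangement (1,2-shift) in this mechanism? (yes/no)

The first-formed carbocation is secondary.
The adjacent cyclopentyl carbon already bears 2 other carbon substituents and has a hydrogen to migrate; after a 1,2-hydride shift from that carbon the positive charge sits on a tertiary centre.
Tertiary is more stable than secondary, so the shift occurs.

yes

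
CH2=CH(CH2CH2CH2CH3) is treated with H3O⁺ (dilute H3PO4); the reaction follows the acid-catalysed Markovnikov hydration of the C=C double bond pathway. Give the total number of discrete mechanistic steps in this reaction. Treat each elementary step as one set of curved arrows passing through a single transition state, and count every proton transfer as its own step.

3

Step 1: Electrophilic addition begins with the π(C=C) electrons forming a bond to the proton of H3O⁺. Following Markovnikov's rule, the resulting cation is secondary. H2O is released.
(No 1,2-shift: no single shift to an adjacent carbon would give a more stable cation.)
Step 2: Water acts as the nucleophile: an oxygen lone pair bonds to the cationic carbon, giving an oxonium-ion intermediate.
Step 3: H2O removes a proton from the oxonium oxygen, regenerating H3O⁺ and giving the neutral alcohol.
Total: 3 elementary steps.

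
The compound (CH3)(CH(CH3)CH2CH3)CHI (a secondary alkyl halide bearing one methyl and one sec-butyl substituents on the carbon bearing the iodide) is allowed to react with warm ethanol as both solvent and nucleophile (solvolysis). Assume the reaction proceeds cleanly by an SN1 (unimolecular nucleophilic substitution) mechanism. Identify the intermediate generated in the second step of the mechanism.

tertiary carbocation

Step 1: Unassisted departure of I⁻ (taking the C–I bonding pair) generates a secondary carbocation.
Step 2: A 1,2-hydride shift from the adjacent sec-butyl carbon moves the positive charge from the secondary centre to an adjacent carbon, generating a more stable tertiary carbocation.
After step 2 the species present is a tertiary carbocation.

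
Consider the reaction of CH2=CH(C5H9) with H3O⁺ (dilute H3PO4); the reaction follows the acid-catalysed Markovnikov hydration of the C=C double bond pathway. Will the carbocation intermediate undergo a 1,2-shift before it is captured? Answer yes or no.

The first-formed carbocation is secondary.
The adjacent cyclopentyl carbon already bears 2 other carbon substituents and has a hydrogen to migrate; after a 1,2-hydride shift from that carbon the positive charge sits on a tertiary centre.
Tertiary is more stable than secondary, so the shift occurs.

yes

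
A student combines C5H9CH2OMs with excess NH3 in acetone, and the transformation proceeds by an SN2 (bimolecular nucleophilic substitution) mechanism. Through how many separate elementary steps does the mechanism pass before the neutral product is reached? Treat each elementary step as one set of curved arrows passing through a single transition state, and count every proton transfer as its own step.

Step 1: A lone pair on the N of NH3 attacks the α-carbon from the back side while the C–O bond breaks; both bonding electrons leave with MsO⁻. The product of this concerted step is an alkylammonium ion.
Step 2: A second equivalent of NH3 removes a proton from the N, giving the neutral product.
Total: 2 elementary steps.

2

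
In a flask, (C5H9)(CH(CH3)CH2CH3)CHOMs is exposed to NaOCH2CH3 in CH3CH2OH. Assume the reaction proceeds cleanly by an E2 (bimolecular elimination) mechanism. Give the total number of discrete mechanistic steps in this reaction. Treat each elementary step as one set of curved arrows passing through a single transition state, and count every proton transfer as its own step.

1

Step 1: The strong base CH3CH2O⁻ removes a β-hydrogen; in the same concerted event the electrons of the breaking C–H bond form the new π(C=C) bond and the C–O σ-bond breaks, expelling MsO⁻. Anti-periplanar geometry; one transition state.
Total: 1 elementary step.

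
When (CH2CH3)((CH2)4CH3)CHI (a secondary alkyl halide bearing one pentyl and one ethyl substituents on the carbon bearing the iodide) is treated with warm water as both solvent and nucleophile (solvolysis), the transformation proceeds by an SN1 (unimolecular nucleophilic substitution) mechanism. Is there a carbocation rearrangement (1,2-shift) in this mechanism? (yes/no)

The first-formed carbocation is secondary.
No single 1,2-shift to an adjacent carbon would produce a more-substituted cation than the one already present, so no rearrangement occurs.

no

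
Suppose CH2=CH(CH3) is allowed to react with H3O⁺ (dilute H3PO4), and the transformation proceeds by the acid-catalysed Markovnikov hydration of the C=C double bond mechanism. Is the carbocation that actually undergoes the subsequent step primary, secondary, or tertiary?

secondary

Step 1: Electrophilic addition begins with the π(C=C) electrons forming a bond to the proton of H3O⁺. Following Markovnikov's rule, the resulting cation is secondary. H2O is released.
No single 1,2-shift to an adjacent carbon would give a more-substituted cation, so no rearrangement occurs.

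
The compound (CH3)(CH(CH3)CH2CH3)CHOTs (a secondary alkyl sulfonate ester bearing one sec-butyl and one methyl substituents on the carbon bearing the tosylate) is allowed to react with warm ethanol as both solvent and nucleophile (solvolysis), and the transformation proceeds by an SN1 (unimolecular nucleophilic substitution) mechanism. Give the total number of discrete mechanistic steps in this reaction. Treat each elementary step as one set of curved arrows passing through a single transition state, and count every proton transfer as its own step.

4

Step 1: Ionisation: the C–O σ-bond cleaves heterolytically; both bonding electrons depart with TsO⁻, leaving a secondary carbocation at the α-carbon.
Step 2: Carbocation rearrangement: a 1,2-hydride shift from the adjacent sec-butyl carbon converts the initially-formed secondary cation into the more stable tertiary cation.
Step 3: Nucleophilic capture: the oxygen of CH3CH2OH bonds to the cationic carbon, producing an oxonium-ion intermediate.
Step 4: A second solvent molecule removes the proton on oxygen, giving the neutral ether product.
Total: 4 elementary steps.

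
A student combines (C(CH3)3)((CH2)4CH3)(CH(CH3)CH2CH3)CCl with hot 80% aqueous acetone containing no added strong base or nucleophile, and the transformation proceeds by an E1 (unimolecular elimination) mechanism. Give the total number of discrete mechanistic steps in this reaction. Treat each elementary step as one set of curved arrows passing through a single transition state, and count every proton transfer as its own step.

Step 1: Ionisation: the C–Cl σ-bond cleaves heterolytically; both bonding electrons depart with Cl⁻, leaving a tertiary carbocation at the α-carbon.
(No 1,2-shift: no single shift to an adjacent carbon would give a more stable cation.)
Step 2: A water molecule (solvent) deprotonates a β-carbon; as the C–H bond breaks, those electrons form the new alkene π bond.
Total: 2 elementary steps.

2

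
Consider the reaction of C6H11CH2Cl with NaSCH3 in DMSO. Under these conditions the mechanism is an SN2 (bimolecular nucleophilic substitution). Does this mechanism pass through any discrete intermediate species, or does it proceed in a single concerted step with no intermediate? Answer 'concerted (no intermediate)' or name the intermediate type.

concerted (no intermediate)

CH3S⁻ attacks the back face of the α-carbon while Cl⁻ departs with the C–Cl bonding pair — a single concerted displacement through a pentacoordinate transition state.
All bond changes occur in one transition state; no discrete intermediate is formed.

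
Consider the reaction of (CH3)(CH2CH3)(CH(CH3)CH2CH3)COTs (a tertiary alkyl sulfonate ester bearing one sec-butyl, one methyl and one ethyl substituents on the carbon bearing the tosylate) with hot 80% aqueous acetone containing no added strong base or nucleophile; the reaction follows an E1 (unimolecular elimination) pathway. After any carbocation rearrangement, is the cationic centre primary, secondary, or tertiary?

Step 1: The C–O bond breaks with both electrons going to the tosylate; TsO⁻ leaves and a tertiary carbocation remains.
No single 1,2-shift to an adjacent carbon would give a more-substituted cation, so no rearrangement occurs.

tertiary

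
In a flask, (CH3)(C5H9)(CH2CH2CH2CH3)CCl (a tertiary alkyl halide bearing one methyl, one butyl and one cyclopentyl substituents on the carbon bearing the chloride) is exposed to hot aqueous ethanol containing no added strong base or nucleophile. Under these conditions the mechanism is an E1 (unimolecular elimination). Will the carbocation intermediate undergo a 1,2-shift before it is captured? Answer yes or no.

The first-formed carbocation is tertiary.
No single 1,2-shift to an adjacent carbon would produce a more-substituted cation than the one already present, so no rearrangement occurs.

no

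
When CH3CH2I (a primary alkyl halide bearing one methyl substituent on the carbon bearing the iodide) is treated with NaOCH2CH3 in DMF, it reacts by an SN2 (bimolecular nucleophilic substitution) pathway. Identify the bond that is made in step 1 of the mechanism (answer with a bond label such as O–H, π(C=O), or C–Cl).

Step 1: The ethoxide nucleophile donates a lone pair from O to the α-carbon in a backside attack; simultaneously the C–I σ-bond breaks and both of its electrons leave with I⁻. One concerted step with inversion of configuration.
The bond formed in this step is the C–O bond.

C–O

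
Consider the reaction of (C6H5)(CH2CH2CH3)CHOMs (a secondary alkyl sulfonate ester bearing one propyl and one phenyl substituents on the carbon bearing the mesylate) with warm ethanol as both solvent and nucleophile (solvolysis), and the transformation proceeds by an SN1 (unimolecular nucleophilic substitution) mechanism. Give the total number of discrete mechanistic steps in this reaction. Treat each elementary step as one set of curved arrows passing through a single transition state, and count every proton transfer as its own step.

Step 1: The C–O bond breaks with both electrons going to the mesylate; MsO⁻ leaves and a secondary carbocation remains.
(No 1,2-shift: no single shift to an adjacent carbon would give a more stable cation.)
Step 2: CH3CH2OH donates an oxygen lone pair into the empty p orbital of the cation, giving a protonated ether (an oxonium ion).
Step 3: A second solvent molecule removes the proton on oxygen, giving the neutral ether product.
Total: 3 elementary steps.

3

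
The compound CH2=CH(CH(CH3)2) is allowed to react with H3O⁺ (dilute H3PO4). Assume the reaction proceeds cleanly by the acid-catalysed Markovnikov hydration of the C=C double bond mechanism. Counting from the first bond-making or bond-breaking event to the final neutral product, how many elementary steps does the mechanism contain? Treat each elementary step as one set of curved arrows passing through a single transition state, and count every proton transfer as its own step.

Step 1: Protonation of the alkene by H3O⁺: the π bond acts as the nucleophile and picks up H⁺, giving the more stable (Markovnikov) secondary carbocation. H2O is released.
Step 2: A hydride (H with its bonding pair) migrates from the adjacent isopropyl carbon to the cationic centre — a 1,2-hydride shift — upgrading the secondary cation to a tertiary one.
Step 3: Nucleophilic capture of the cation by H2O produces the protonated alcohol (an oxonium ion).
Step 4: Deprotonation of the oxonium ion by a water molecule delivers the neutral alcohol and regenerates the acid catalyst.
Total: 4 elementary steps.

4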